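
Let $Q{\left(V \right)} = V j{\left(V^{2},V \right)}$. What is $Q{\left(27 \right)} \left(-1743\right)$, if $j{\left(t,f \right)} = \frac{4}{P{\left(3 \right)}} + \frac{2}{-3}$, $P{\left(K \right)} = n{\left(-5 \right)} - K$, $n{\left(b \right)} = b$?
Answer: $\frac{109809}{2} \approx 54905.0$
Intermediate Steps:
$P{\left(K \right)} = -5 - K$
$j{\left(t,f \right)} = - \frac{7}{6}$ ($j{\left(t,f \right)} = \frac{4}{-5 - 3} + \frac{2}{-3} = \frac{4}{-5 - 3} + 2 \left(- \frac{1}{3}\right) = \frac{4}{-8} - \frac{2}{3} = 4 \left(- \frac{1}{8}\right) - \frac{2}{3} = - \frac{1}{2} - \frac{2}{3} = - \frac{7}{6}$)
$Q{\left(V \right)} = - \frac{7 V}{6}$ ($Q{\left(V \right)} = V \left(- \frac{7}{6}\right) = - \frac{7 V}{6}$)
$Q{\left(27 \right)} \left(-1743\right) = \left(- \frac{7}{6}\right) 27 \left(-1743\right) = \left(- \frac{63}{2}\right) \left(-1743\right) = \frac{109809}{2}$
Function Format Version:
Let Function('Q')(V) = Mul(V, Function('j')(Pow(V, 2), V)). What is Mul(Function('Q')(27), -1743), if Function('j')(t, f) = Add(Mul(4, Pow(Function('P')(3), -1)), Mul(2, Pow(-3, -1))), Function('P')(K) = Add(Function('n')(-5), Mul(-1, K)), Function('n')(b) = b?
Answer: Rational(109809, 2) ≈ 54905.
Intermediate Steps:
Function('P')(K) = Add(-5, Mul(-1, K))
Function('j')(t, f) = Rational(-7, 6) (Function('j')(t, f) = Add(Mul(4, Pow(Add(-5, Mul(-1, 3)), -1)), Mul(2, Pow(-3, -1))) = Add(Mul(4, Pow(Add(-5, -3), -1)), Mul(2, Rational(-1, 3))) = Add(Mul(4, Pow(-8, -1)), Rational(-2, 3)) = Add(Mul(4, Rational(-1, 8)), Rational(-2, 3)) = Add(Rational(-1, 2), Rational(-2, 3)) = Rational(-7, 6))
Function('Q')(V) = Mul(Rational(-7, 6), V) (Function('Q')(V) = Mul(V, Rational(-7, 6)) = Mul(Rational(-7, 6), V))
Mul(Function('Q')(27), -1743) = Mul(Mul(Rational(-7, 6), 27), -1743) = Mul(Rational(-63, 2), -1743) = Rational(109809, 2)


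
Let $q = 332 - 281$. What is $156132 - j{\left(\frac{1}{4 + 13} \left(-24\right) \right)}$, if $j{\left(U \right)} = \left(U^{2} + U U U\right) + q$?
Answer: $\frac{766829985}{4913} \approx 1.5608 \cdot 10^{5}$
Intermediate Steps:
$q = 51$ ($q = 332 - 281 = 51$)
$j{\left(U \right)} = 51 + U^{2} + U^{3}$ ($j{\left(U \right)} = \left(U^{2} + U U U\right) + 51 = \left(U^{2} + U^{2} U\right) + 51 = \left(U^{2} + U^{3}\right) + 51 = 51 + U^{2} + U^{3}$)
$156132 - j{\left(\frac{1}{4 + 13} \left(-24\right) \right)} = 156132 - \left(51 + \left(\frac{1}{4 + 13} \left(-24\right)\right)^{2} + \left(\frac{1}{4 + 13} \left(-24\right)\right)^{3}\right) = 156132 - \left(51 + \left(\frac{1}{17} \left(-24\right)\right)^{2} + \left(\frac{1}{17} \left(-24\right)\right)^{3}\right) = 156132 - \left(51 + \left(- \frac{24}{17}\right)^{2} + \left(- \frac{24}{17}\right)^{3}\right) = 156132 - \left(51 + \frac{576}{289} - \frac{13824}{4913}\right) = 156132 - \frac{246531}{4913} = \frac{766829985}{4913}$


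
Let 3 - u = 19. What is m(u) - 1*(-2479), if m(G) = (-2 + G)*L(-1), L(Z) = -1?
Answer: 2497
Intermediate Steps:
u = -16 (u = 3 - 1*19 = 3 - 19 = -16)
m(G) = 2 - G (m(G) = (-2 + G)*(-1) = 2 - G)
m(u) - 1*(-2479) = (2 - 1*(-16)) - 1*(-2479) = (2 + 16) + 2479 = 18 + 2479 = 2497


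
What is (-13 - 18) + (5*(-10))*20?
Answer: -1031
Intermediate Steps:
(-13 - 18) + (5*(-10))*20 = -31 - 50*20 = -31 - 1000 = -1031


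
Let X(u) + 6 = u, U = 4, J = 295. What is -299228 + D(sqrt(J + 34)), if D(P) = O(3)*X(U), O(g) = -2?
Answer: -299224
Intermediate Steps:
X(u) = -6 + u
D(P) = 4 (D(P) = -2*(-6 + 4) = -2*(-2) = 4)
-299228 + D(sqrt(J + 34)) = -299228 + 4 = -299224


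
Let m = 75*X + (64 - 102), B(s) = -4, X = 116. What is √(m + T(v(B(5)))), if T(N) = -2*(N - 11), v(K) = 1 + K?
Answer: √8690 ≈ 93.220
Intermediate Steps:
T(N) = 22 - 2*N (T(N) = -2*(-11 + N) = 22 - 2*N)
m = 8662 (m = 75*116 + (64 - 102) = 8700 - 38 = 8662)
√(m + T(v(B(5)))) = √(8662 + (22 - 2*(1 - 4))) = √(8662 + (22 - 2*(-3))) = √(8662 + (22 + 6)) = √(8662 + 28) = √8690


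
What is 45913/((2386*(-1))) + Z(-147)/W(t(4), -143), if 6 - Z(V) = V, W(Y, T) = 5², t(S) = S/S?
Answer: -782767/59650 ≈ -13.123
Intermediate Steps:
t(S) = 1
W(Y, T) = 25
Z(V) = 6 - V
45913/((2386*(-1))) + Z(-147)/W(t(4), -143) = 45913/((2386*(-1))) + (6 - 1*(-147))/25 = 45913/(-2386) + (6 + 147)*(1/25) = 45913*(-1/2386) + 153*(1/25) = -45913/2386 + 153/25 = -782767/59650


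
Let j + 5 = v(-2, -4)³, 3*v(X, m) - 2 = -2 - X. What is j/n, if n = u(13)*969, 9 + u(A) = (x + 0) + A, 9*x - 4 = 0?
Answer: -127/116280 ≈ -0.0010922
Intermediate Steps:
x = 4/9 (x = 4/9 + (⅑)*0 = 4/9 + 0 = 4/9 ≈ 0.44444)
v(X, m) = -X/3 (v(X, m) = ⅔ + (-2 - X)/3 = ⅔ + (-⅔ - X/3) = -X/3)
j = -127/27 (j = -5 + (-⅓*(-2))³ = -5 + (⅔)³ = -5 + 8/27 = -127/27 ≈ -4.7037)
u(A) = -77/9 + A (u(A) = -9 + ((4/9 + 0) + A) = -9 + (4/9 + A) = -77/9 + A)
n = 12920/3 (n = (-77/9 + 13)*969 = (40/9)*969 = 12920/3 ≈ 4306.7)
j/n = -127/(27*12920/3) = -127/27*3/12920 = -127/116280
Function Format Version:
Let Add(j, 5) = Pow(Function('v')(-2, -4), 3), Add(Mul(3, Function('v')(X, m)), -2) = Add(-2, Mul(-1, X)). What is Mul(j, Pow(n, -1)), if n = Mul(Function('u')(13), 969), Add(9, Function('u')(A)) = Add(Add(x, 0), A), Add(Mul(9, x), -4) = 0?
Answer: Rational(-127, 116280) ≈ -0.0010922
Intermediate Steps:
x = Rational(4, 9) (x = Add(Rational(4, 9), Mul(Rational(1, 9), 0)) = Add(Rational(4, 9), 0) = Rational(4, 9) ≈ 0.44444)
Function('v')(X, m) = Mul(Rational(-1, 3), X) (Function('v')(X, m) = Add(Rational(2, 3), Mul(Rational(1, 3), Add(-2, Mul(-1, X)))) = Add(Rational(2, 3), Add(Rational(-2, 3), Mul(Rational(-1, 3), X))) = Mul(Rational(-1, 3), X))
j = Rational(-127, 27) (j = Add(-5, Pow(Mul(Rational(-1, 3), -2), 3)) = Add(-5, Pow(Rational(2, 3), 3)) = Add(-5, Rational(8, 27)) = Rational(-127, 27) ≈ -4.7037)
Function('u')(A) = Add(Rational(-77, 9), A) (Function('u')(A) = Add(-9, Add(Add(Rational(4, 9), 0), A)) = Add(-9, Add(Rational(4, 9), A)) = Add(Rational(-77, 9), A))
n = Rational(12920, 3) (n = Mul(Add(Rational(-77, 9), 13), 969) = Mul(Rational(40, 9), 969) = Rational(12920, 3) ≈ 4306.7)
Mul(j, Pow(n, -1)) = Mul(Rational(-127, 27), Pow(Rational(12920, 3), -1)) = Mul(Rational(-127, 27), Rational(3, 12920)) = Rational(-127, 116280)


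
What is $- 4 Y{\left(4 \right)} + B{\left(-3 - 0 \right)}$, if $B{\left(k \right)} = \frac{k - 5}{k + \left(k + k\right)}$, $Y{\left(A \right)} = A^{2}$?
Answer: $- \frac{568}{9} \approx -63.111$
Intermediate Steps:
$B{\left(k \right)} = \frac{-5 + k}{3 k}$ ($B{\left(k \right)} = \frac{-5 + k}{k + 2 k} = \frac{-5 + k}{3 k}$)
$- 4 Y{\left(4 \right)} + B{\left(-3 - 0 \right)} = - 4 \cdot 4^{2} + \frac{-5 - 3}{3 \left(-3 - 0\right)} = \left(-4\right) 16 + \frac{-5 + \left(-3 + 0\right)}{3 \left(-3 + 0\right)} = -64 + \frac{-5 - 3}{3 \left(-3\right)} = -64 + \frac{1}{3} \left(- \frac{1}{3}\right) \left(-8\right) = -64 + \frac{8}{9} = - \frac{568}{9}$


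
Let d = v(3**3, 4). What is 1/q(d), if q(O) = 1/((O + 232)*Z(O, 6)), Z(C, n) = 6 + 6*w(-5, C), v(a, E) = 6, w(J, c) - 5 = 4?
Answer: 14280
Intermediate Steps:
w(J, c) = 9 (w(J, c) = 5 + 4 = 9)
d = 6
Z(C, n) = 60 (Z(C, n) = 6 + 6*9 = 6 + 54 = 60)
q(O) = 1/(60*(232 + O)) (q(O) = 1/((O + 232)*60) = (1/60)/(232 + O) = 1/(60*(232 + O)))
1/q(d) = 1/(1/(60*(232 + 6))) = 1/((1/60)/238) = 1/((1/60)*(1/238)) = 1/(1/14280) = 14280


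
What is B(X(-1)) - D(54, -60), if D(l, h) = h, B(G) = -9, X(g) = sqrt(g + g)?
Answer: 51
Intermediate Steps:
X(g) = sqrt(2)*sqrt(g) (X(g) = sqrt(2*g) = sqrt(2)*sqrt(g))
B(X(-1)) - D(54, -60) = -9 - 1*(-60) = -9 + 60 = 51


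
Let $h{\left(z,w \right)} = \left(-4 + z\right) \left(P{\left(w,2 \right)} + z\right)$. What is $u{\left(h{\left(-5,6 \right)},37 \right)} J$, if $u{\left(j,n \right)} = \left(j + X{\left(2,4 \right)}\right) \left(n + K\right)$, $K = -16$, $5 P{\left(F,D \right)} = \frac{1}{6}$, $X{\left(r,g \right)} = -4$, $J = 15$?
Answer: $\frac{25641}{2} \approx 12821.0$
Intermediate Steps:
$P{\left(F,D \right)} = \frac{1}{30}$ ($P{\left(F,D \right)} = \frac{1}{5 \cdot 6} = \frac{1}{5} \cdot \frac{1}{6} = \frac{1}{30}$)
$h{\left(z,w \right)} = \left(-4 + z\right) \left(\frac{1}{30} + z\right)$
$u{\left(j,n \right)} = \left(-16 + n\right) \left(-4 + j\right)$ ($u{\left(j,n \right)} = \left(j - 4\right) \left(n - 16\right) = \left(-4 + j\right) \left(-16 + n\right) = \left(-16 + n\right) \left(-4 + j\right)$)
$u{\left(h{\left(-5,6 \right)},37 \right)} J = \left(64 - 16 \left(- \frac{2}{15} + \left(-5\right)^{2} - - \frac{119}{6}\right) - 148 + \left(- \frac{2}{15} + \left(-5\right)^{2} - - \frac{119}{6}\right) 37\right) 15 = \left(64 - 16 \left(- \frac{2}{15} + 25 + \frac{119}{6}\right) - 148 + \left(- \frac{2}{15} + 25 + \frac{119}{6}\right) 37\right) 15 = \left(64 - \frac{3576}{5} - 148 + \frac{447}{10} \cdot 37\right) 15 = \left(64 - \frac{3576}{5} - 148 + \frac{16539}{10}\right) 15 = \frac{8547}{10} \cdot 15 = \frac{25641}{2}$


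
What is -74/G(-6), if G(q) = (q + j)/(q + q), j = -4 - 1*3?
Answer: -888/13 ≈ -68.308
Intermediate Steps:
j = -7 (j = -4 - 3 = -7)
G(q) = (-7 + q)/(2*q) (G(q) = (q - 7)/(q + q) = (-7 + q)/((2*q)) = (-7 + q)*(1/(2*q)) = (-7 + q)/(2*q))
-74/G(-6) = -74*(-12/(-7 - 6)) = -74/((½)*(-⅙)*(-13)) = -74/13/12 = -74*12/13 = -888/13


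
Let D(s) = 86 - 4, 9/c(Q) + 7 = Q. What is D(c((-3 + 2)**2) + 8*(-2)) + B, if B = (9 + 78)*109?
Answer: 9565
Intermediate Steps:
c(Q) = 9/(-7 + Q)
D(s) = 82
B = 9483 (B = 87*109 = 9483)
D(c((-3 + 2)**2) + 8*(-2)) + B = 82 + 9483 = 9565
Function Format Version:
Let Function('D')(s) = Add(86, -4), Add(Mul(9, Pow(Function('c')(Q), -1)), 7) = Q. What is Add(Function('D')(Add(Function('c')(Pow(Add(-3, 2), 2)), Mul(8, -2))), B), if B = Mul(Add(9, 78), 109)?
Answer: 9565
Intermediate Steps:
Function('c')(Q) = Mul(9, Pow(Add(-7, Q), -1))
Function('D')(s) = 82
B = 9483 (B = Mul(87, 109) = 9483)
Add(Function('D')(Add(Function('c')(Pow(Add(-3, 2), 2)), Mul(8, -2))), B) = Add(82, 9483) = 9565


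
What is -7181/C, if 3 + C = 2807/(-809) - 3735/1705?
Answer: 1981015289/2389117 ≈ 829.18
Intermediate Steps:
C = -2389117/275869 (C = -3 + (2807/(-809) - 3735/1705) = -3 + (2807*(-1/809) - 3735*1/1705) = -3 + (-2807/809 - 747/341) = -3 - 1561510/275869 = -2389117/275869 ≈ -8.6603)
-7181/C = -7181/(-2389117/275869) = -7181*(-275869/2389117) = 1981015289/2389117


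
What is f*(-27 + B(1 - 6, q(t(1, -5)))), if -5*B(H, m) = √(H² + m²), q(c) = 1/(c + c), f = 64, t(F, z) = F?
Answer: -1728 - 32*√101/5 ≈ -1792.3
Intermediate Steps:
q(c) = 1/(2*c)
B(H, m) = -√(H² + m²)/5
f*(-27 + B(1 - 6, q(t(1, -5)))) = 64*(-27 - √((1 - 6)² + ((½)/1)²)/5) = 64*(-27 - √((-5)² + ((½)*1)²)/5) = 64*(-27 - √(25 + (½)²)/5) = 64*(-27 - √(25 + ¼)/5) = 64*(-27 - √101/10) = -1728 - 32*√101/5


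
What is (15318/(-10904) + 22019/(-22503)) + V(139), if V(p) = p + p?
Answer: 33814408903/122686356 ≈ 275.62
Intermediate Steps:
V(p) = 2*p
(15318/(-10904) + 22019/(-22503)) + V(139) = (15318/(-10904) + 22019/(-22503)) + 2*139 = (15318*(-1/10904) + 22019*(-1/22503)) + 278 = (-7659/5452 - 22019/22503) + 278 = -292398065/122686356 + 278 = 33814408903/122686356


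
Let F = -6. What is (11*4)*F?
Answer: -264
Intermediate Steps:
(11*4)*F = (11*4)*(-6) = 44*(-6) = -264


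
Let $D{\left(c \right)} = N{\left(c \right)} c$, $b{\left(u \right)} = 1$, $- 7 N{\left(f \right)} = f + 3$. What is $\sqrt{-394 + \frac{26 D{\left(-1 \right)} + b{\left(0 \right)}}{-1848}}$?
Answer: $\frac{i \sqrt{336391638}}{924} \approx 19.85 i$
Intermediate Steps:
$N{\left(f \right)} = - \frac{3}{7} - \frac{f}{7}$ ($N{\left(f \right)} = - \frac{f + 3}{7} = - \frac{3 + f}{7} = - \frac{3}{7} - \frac{f}{7}$)
$D{\left(c \right)} = c \left(- \frac{3}{7} - \frac{c}{7}\right)$ ($D{\left(c \right)} = \left(- \frac{3}{7} - \frac{c}{7}\right) c = c \left(- \frac{3}{7} - \frac{c}{7}\right)$)
$\sqrt{-394 + \frac{26 D{\left(-1 \right)} + b{\left(0 \right)}}{-1848}} = \sqrt{-394 + \frac{26 \left(\left(- \frac{1}{7}\right) \left(-1\right) \left(3 - 1\right)\right) + 1}{-1848}} = \sqrt{-394 + \left(26 \left(\left(- \frac{1}{7}\right) \left(-1\right) 2\right) + 1\right) \left(- \frac{1}{1848}\right)} = \sqrt{-394 + \left(26 \cdot \frac{2}{7} + 1\right) \left(- \frac{1}{1848}\right)} = \sqrt{-394 + \left(\frac{52}{7} + 1\right) \left(- \frac{1}{1848}\right)} = \sqrt{-394 + \frac{59}{7} \left(- \frac{1}{1848}\right)} = \sqrt{-394 - \frac{59}{12936}} = \sqrt{- \frac{5096843}{12936}} = \frac{i \sqrt{336391638}}{924}$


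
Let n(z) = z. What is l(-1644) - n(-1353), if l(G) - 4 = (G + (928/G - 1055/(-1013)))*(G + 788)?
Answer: 586299500819/416343 ≈ 1.4082e+6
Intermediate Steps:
l(G) = 4 + (788 + G)*(1055/1013 + G + 928/G) (l(G) = 4 + (G + (928/G - 1055/(-1013)))*(G + 788) = 4 + (G + (928/G - 1055*(-1/1013)))*(788 + G) = 4 + (G + (928/G + 1055/1013))*(788 + G) = 4 + (G + (1055/1013 + 928/G))*(788 + G) = 4 + (1055/1013 + G + 928/G)*(788 + G) = 4 + (788 + G)*(1055/1013 + G + 928/G))
l(-1644) - n(-1353) = (1775456/1013 + (-1644)² + 731264/(-1644) + (799299/1013)*(-1644)) - 1*(-1353) = (1775456/1013 + 2702736 + 731264*(-1/1644) - 1314047556/1013) + 1353 = (1775456/1013 + 2702736 - 182816/411 - 1314047556/1013) + 1353 = 585736188740/416343 + 1353 = 586299500819/416343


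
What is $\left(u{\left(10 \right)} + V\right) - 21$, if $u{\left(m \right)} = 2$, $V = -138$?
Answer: $-157$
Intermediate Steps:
$\left(u{\left(10 \right)} + V\right) - 21 = \left(2 - 138\right) - 21 = -136 - 21 = -157$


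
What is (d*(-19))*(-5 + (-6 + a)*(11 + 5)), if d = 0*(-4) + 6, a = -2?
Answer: 15162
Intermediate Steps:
d = 6 (d = 0 + 6 = 6)
(d*(-19))*(-5 + (-6 + a)*(11 + 5)) = (6*(-19))*(-5 + (-6 - 2)*(11 + 5)) = -114*(-5 - 8*16) = -114*(-5 - 128) = -114*(-133) = 15162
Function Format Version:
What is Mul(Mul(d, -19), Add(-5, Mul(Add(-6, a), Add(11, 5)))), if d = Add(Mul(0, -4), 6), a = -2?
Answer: 15162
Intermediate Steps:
d = 6 (d = Add(0, 6) = 6)
Mul(Mul(d, -19), Add(-5, Mul(Add(-6, a), Add(11, 5)))) = Mul(Mul(6, -19), Add(-5, Mul(Add(-6, -2), Add(11, 5)))) = Mul(-114, Add(-5, Mul(-8, 16))) = Mul(-114, Add(-5, -128)) = Mul(-114, -133) = 15162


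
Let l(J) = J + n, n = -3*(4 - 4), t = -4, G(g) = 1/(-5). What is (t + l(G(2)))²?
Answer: 441/25 ≈ 17.640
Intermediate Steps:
G(g) = -⅕
n = 0 (n = -3*0 = 0)
l(J) = J (l(J) = J + 0 = J)
(t + l(G(2)))² = (-4 - ⅕)² = (-21/5)² = 441/25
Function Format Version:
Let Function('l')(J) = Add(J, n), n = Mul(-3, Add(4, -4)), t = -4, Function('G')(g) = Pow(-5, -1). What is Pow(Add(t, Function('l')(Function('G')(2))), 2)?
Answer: Rational(441, 25) ≈ 17.640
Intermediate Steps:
Function('G')(g) = Rational(-1, 5)
n = 0 (n = Mul(-3, 0) = 0)
Function('l')(J) = J (Function('l')(J) = Add(J, 0) = J)
Pow(Add(t, Function('l')(Function('G')(2))), 2) = Pow(Add(-4, Rational(-1, 5)), 2) = Pow(Rational(-21, 5), 2) = Rational(441, 25)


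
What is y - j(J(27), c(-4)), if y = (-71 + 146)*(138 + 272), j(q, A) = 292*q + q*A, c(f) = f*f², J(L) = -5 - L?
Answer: 38046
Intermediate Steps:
c(f) = f³
j(q, A) = 292*q + A*q
y = 30750 (y = 75*410 = 30750)
y - j(J(27), c(-4)) = 30750 - (-5 - 1*27)*(292 + (-4)³) = 30750 - (-5 - 27)*(292 - 64) = 30750 - (-32)*228 = 30750 - 1*(-7296) = 30750 + 7296 = 38046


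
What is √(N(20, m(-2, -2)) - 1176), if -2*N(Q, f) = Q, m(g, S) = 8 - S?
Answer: I*√1186 ≈ 34.438*I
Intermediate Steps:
N(Q, f) = -Q/2
√(N(20, m(-2, -2)) - 1176) = √(-½*20 - 1176) = √(-10 - 1176) = √(-1186) = I*√1186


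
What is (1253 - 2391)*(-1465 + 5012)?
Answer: -4036486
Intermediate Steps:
(1253 - 2391)*(-1465 + 5012) = -1138*3547 = -4036486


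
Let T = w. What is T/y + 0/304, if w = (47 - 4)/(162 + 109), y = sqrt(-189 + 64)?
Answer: -43*I*sqrt(5)/6775 ≈ -0.014192*I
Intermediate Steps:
y = 5*I*sqrt(5) (y = sqrt(-125) = 5*I*sqrt(5) ≈ 11.18*I)
w = 43/271 ≈ 0.15867
T = 43/271 ≈ 0.15867
T/y + 0/304 = 43/(271*((5*I*sqrt(5)))) + 0/304 = 43*(-I*sqrt(5)/25)/271 + 0*(1/304) = -43*I*sqrt(5)/6775 + 0 = -43*I*sqrt(5)/6775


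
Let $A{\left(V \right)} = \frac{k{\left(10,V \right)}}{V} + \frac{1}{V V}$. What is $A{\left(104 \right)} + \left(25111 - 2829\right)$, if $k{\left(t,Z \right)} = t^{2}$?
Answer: $\frac{241012513}{10816} \approx 22283.0$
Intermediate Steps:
$A{\left(V \right)} = \frac{1}{V^{2}} + \frac{100}{V}$ ($A{\left(V \right)} = \frac{10^{2}}{V} + \frac{1}{V V} = \frac{100}{V} + \frac{1}{V^{2}} = \frac{1}{V^{2}} + \frac{100}{V}$)
$A{\left(104 \right)} + \left(25111 - 2829\right) = \frac{1 + 100 \cdot 104}{10816} + \left(25111 - 2829\right) = \frac{1 + 10400}{10816} + \left(25111 - 2829\right) = \frac{1}{10816} \cdot 10401 + 22282 = \frac{10401}{10816} + 22282 = \frac{241012513}{10816}$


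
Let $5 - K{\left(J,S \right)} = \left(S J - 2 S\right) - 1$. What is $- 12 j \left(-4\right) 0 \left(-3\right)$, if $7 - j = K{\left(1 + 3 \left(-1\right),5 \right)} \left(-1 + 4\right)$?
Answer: $0$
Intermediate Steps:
$K{\left(J,S \right)} = 6 + 2 S - J S$ ($K{\left(J,S \right)} = 5 - \left(\left(S J - 2 S\right) - 1\right) = 5 - \left(\left(J S - 2 S\right) - 1\right) = 5 - \left(\left(- 2 S + J S\right) - 1\right) = 5 - \left(-1 - 2 S + J S\right) = 5 + \left(1 + 2 S - J S\right) = 6 + 2 S - J S$)
$j = -71$ ($j = 7 - \left(6 + 2 \cdot 5 - \left(1 + 3 \left(-1\right)\right) 5\right) \left(-1 + 4\right) = 7 - \left(6 + 10 - \left(1 - 3\right) 5\right) 3 = 7 - \left(6 + 10 - \left(-2\right) 5\right) 3 = 7 - \left(6 + 10 + 10\right) 3 = 7 - 26 \cdot 3 = 7 - 78 = -71$)
$- 12 j \left(-4\right) 0 \left(-3\right) = - 12 \left(-71\right) \left(-4\right) 0 \left(-3\right) = - 12 \cdot 284 \cdot 0 \left(-3\right) = \left(-12\right) 0 \left(-3\right) = 0 \left(-3\right) = 0$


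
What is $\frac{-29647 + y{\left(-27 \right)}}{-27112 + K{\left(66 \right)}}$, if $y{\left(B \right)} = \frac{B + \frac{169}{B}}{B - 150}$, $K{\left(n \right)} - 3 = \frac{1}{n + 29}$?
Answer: $\frac{13459800925}{12307616766} \approx 1.0936$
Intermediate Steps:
$K{\left(n \right)} = 3 + \frac{1}{29 + n}$ ($K{\left(n \right)} = 3 + \frac{1}{n + 29} = 3 + \frac{1}{29 + n}$)
$y{\left(B \right)} = \frac{B + \frac{169}{B}}{-150 + B}$
$\frac{-29647 + y{\left(-27 \right)}}{-27112 + K{\left(66 \right)}} = \frac{-29647 + \frac{169 + \left(-27\right)^{2}}{\left(-27\right) \left(-150 - 27\right)}}{-27112 + \frac{88 + 3 \cdot 66}{29 + 66}} = \frac{-29647 - \frac{169 + 729}{27 \left(-177\right)}}{-27112 + \frac{88 + 198}{95}} = \frac{-29647 - \left(- \frac{1}{4779}\right) 898}{-27112 + \frac{1}{95} \cdot 286} = \frac{-29647 + \frac{898}{4779}}{-27112 + \frac{286}{95}} = - \frac{141682115}{4779 \left(- \frac{2575354}{95}\right)} = \left(- \frac{141682115}{4779}\right) \left(- \frac{95}{2575354}\right) = \frac{13459800925}{12307616766}$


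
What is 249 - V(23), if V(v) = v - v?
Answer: 249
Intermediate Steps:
V(v) = 0
249 - V(23) = 249 - 1*0 = 249 + 0 = 249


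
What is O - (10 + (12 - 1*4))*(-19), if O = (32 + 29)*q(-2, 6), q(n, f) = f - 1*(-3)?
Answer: 891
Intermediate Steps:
q(n, f) = 3 + f (q(n, f) = f + 3 = 3 + f)
O = 549 (O = (32 + 29)*(3 + 6) = 61*9 = 549)
O - (10 + (12 - 1*4))*(-19) = 549 - (10 + (12 - 1*4))*(-19) = 549 - (10 + (12 - 4))*(-19) = 549 - (10 + 8)*(-19) = 549 - 18*(-19) = 549 - 1*(-342) = 549 + 342 = 891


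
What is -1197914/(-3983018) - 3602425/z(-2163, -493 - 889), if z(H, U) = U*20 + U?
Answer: 23425552897/188265714 ≈ 124.43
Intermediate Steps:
z(H, U) = 21*U (z(H, U) = 20*U + U = 21*U)
-1197914/(-3983018) - 3602425/z(-2163, -493 - 889) = -1197914/(-3983018) - 3602425*1/(21*(-493 - 889)) = -1197914*(-1/3983018) - 3602425/(21*(-1382)) = 1951/6487 - 3602425/(-29022) = 1951/6487 - 3602425*(-1/29022) = 1951/6487 + 3602425/29022 = 23425552897/188265714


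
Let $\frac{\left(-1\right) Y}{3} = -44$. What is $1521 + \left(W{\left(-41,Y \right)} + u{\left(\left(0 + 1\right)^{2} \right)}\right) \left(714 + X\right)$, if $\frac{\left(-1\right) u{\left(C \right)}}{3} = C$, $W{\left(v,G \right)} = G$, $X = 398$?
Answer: $144969$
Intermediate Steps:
$Y = 132$ ($Y = \left(-3\right) \left(-44\right) = 132$)
$u{\left(C \right)} = - 3 C$
$1521 + \left(W{\left(-41,Y \right)} + u{\left(\left(0 + 1\right)^{2} \right)}\right) \left(714 + X\right) = 1521 + \left(132 - 3 \left(0 + 1\right)^{2}\right) \left(714 + 398\right) = 1521 + \left(132 - 3 \cdot 1^{2}\right) 1112 = 1521 + \left(132 - 3\right) 1112 = 1521 + 129 \cdot 1112 = 1521 + 143448 = 144969$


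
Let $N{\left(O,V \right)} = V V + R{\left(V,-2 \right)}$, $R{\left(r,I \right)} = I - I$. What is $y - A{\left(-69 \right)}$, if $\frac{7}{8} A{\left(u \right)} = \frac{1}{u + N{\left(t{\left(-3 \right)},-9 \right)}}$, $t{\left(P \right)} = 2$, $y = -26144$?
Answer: $- \frac{549026}{21} \approx -26144.0$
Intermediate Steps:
$R{\left(r,I \right)} = 0$
$N{\left(O,V \right)} = V^{2}$ ($N{\left(O,V \right)} = V V + 0 = V^{2} + 0 = V^{2}$)
$A{\left(u \right)} = \frac{8}{7 \left(81 + u\right)}$ ($A{\left(u \right)} = \frac{8}{7 \left(u + \left(-9\right)^{2}\right)} = \frac{8}{7 \left(u + 81\right)} = \frac{8}{7 \left(81 + u\right)}$)
$y - A{\left(-69 \right)} = -26144 - \frac{8}{7 \left(81 - 69\right)} = -26144 - \frac{8}{7 \cdot 12} = -26144 - \frac{8}{7} \cdot \frac{1}{12} = -26144 - \frac{2}{21} = - \frac{549026}{21}$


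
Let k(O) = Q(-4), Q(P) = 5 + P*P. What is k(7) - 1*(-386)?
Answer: 407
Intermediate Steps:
Q(P) = 5 + P²
k(O) = 21 (k(O) = 5 + (-4)² = 5 + 16 = 21)
k(7) - 1*(-386) = 21 - 1*(-386) = 21 + 386 = 407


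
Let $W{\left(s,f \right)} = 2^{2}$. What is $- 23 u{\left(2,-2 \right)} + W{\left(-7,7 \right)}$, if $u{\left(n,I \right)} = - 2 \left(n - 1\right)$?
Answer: $50$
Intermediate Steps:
$W{\left(s,f \right)} = 4$
$u{\left(n,I \right)} = 2 - 2 n$ ($u{\left(n,I \right)} = - 2 \left(-1 + n\right) = 2 - 2 n$)
$- 23 u{\left(2,-2 \right)} + W{\left(-7,7 \right)} = - 23 \left(2 - 4\right) + 4 = \left(-23\right) \left(-2\right) + 4 = 46 + 4 = 50$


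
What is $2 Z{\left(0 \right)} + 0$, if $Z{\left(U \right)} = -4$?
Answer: $-8$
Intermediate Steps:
$2 Z{\left(0 \right)} + 0 = 2 \left(-4\right) + 0 = -8 + 0 = -8$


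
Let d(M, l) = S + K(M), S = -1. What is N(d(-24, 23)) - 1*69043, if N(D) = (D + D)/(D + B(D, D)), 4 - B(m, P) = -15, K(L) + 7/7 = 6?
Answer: -1587981/23 ≈ -69043.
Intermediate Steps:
K(L) = 5 (K(L) = -1 + 6 = 5)
B(m, P) = 19 (B(m, P) = 4 - 1*(-15) = 4 + 15 = 19)
d(M, l) = 4 (d(M, l) = -1 + 5 = 4)
N(D) = 2*D/(19 + D) (N(D) = (D + D)/(D + 19) = (2*D)/(19 + D) = 2*D/(19 + D))
N(d(-24, 23)) - 1*69043 = 2*4/(19 + 4) - 1*69043 = 2*4/23 - 69043 = 2*4*(1/23) - 69043 = 8/23 - 69043 = -1587981/23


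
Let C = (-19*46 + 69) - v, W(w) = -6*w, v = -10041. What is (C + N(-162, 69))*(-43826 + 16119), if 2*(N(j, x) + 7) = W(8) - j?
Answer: -257287202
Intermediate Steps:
C = 9236 (C = (-19*46 + 69) - 1*(-10041) = (-874 + 69) + 10041 = -805 + 10041 = 9236)
N(j, x) = -31 - j/2 (N(j, x) = -7 + (-6*8 - j)/2 = -7 + (-48 - j)/2 = -7 + (-24 - j/2) = -31 - j/2)
(C + N(-162, 69))*(-43826 + 16119) = (9236 + (-31 - 1/2*(-162)))*(-43826 + 16119) = (9236 + (-31 + 81))*(-27707) = (9236 + 50)*(-27707) = 9286*(-27707) = -257287202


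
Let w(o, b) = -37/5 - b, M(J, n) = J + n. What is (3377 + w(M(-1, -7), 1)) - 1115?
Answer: 11268/5 ≈ 2253.6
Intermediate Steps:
w(o, b) = -37/5 - b (w(o, b) = -37*⅕ - b = -37/5 - b)
(3377 + w(M(-1, -7), 1)) - 1115 = (3377 + (-37/5 - 1*1)) - 1115 = (3377 + (-37/5 - 1)) - 1115 = (3377 - 42/5) - 1115 = 16843/5 - 1115 = 11268/5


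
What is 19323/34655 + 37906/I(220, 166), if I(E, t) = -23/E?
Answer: -288998690171/797065 ≈ -3.6258e+5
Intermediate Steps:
19323/34655 + 37906/I(220, 166) = 19323/34655 + 37906/((-23/220)) = 19323*(1/34655) + 37906/((-23*1/220)) = 19323/34655 + 37906/(-23/220) = 19323/34655 + 37906*(-220/23) = 19323/34655 - 8339320/23 = -288998690171/797065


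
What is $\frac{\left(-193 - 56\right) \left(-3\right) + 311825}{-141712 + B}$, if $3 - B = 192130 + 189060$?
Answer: $- \frac{24044}{40223} \approx -0.59777$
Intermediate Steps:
$B = -381187$ ($B = 3 - \left(192130 + 189060\right) = 3 - 381190 = -381187$)
$\frac{\left(-193 - 56\right) \left(-3\right) + 311825}{-141712 + B} = \frac{\left(-193 - 56\right) \left(-3\right) + 311825}{-141712 - 381187} = \frac{\left(-249\right) \left(-3\right) + 311825}{-522899} = \left(747 + 311825\right) \left(- \frac{1}{522899}\right) = 312572 \left(- \frac{1}{522899}\right) = - \frac{24044}{40223}$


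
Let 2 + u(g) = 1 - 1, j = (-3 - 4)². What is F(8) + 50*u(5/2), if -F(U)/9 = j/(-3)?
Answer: 47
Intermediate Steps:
j = 49 (j = (-7)² = 49)
u(g) = -2 (u(g) = -2 + (1 - 1) = -2 + 0 = -2)
F(U) = 147 (F(U) = -441/(-3) = -441*(-1)/3 = -9*(-49/3) = 147)
F(8) + 50*u(5/2) = 147 + 50*(-2) = 147 - 100 = 47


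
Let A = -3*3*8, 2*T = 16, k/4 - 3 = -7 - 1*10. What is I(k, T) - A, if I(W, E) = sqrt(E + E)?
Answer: 76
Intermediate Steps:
k = -56 (k = 12 + 4*(-7 - 1*10) = 12 + 4*(-7 - 10) = 12 + 4*(-17) = 12 - 68 = -56)
T = 8 (T = (1/2)*16 = 8)
I(W, E) = sqrt(2)*sqrt(E) (I(W, E) = sqrt(2*E) = sqrt(2)*sqrt(E))
A = -72 (A = -9*8 = -72)
I(k, T) - A = sqrt(2)*sqrt(8) - 1*(-72) = sqrt(2)*(2*sqrt(2)) + 72 = 4 + 72 = 76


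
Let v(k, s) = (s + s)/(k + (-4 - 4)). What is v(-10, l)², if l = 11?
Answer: 121/81 ≈ 1.4938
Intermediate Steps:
v(k, s) = 2*s/(-8 + k) (v(k, s) = (2*s)/(k - 8) = (2*s)/(-8 + k) = 2*s/(-8 + k))
v(-10, l)² = (2*11/(-8 - 10))² = (2*11/(-18))² = (2*11*(-1/18))² = (-11/9)² = 121/81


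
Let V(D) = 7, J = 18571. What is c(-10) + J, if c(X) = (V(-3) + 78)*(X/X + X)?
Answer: 17806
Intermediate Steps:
c(X) = 85 + 85*X (c(X) = (7 + 78)*(X/X + X) = 85*(1 + X) = 85 + 85*X)
c(-10) + J = (85 + 85*(-10)) + 18571 = (85 - 850) + 18571 = -765 + 18571 = 17806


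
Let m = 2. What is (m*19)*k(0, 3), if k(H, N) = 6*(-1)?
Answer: -228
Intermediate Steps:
k(H, N) = -6
(m*19)*k(0, 3) = (2*19)*(-6) = 38*(-6) = -228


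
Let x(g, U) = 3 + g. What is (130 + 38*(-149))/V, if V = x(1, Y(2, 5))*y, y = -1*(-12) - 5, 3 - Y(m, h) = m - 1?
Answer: -1383/7 ≈ -197.57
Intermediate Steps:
Y(m, h) = 4 - m (Y(m, h) = 3 - (m - 1) = 3 - (-1 + m) = 3 + (1 - m) = 4 - m)
y = 7 (y = 12 - 5 = 7)
V = 28 (V = (3 + 1)*7 = 4*7 = 28)
(130 + 38*(-149))/V = (130 + 38*(-149))/28 = (130 - 5662)*(1/28) = -5532*1/28 = -1383/7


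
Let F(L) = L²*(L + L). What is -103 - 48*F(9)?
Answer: -70087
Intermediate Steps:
F(L) = 2*L³ (F(L) = L²*(2*L) = 2*L³)
-103 - 48*F(9) = -103 - 96*9³ = -103 - 96*729 = -103 - 48*1458 = -103 - 69984 = -70087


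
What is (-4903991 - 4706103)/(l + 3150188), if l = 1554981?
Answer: -9610094/4705169 ≈ -2.0425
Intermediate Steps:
(-4903991 - 4706103)/(l + 3150188) = (-4903991 - 4706103)/(1554981 + 3150188) = -9610094/4705169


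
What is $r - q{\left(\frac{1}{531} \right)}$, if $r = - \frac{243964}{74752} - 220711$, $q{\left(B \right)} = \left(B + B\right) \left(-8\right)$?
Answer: $- \frac{2190219733421}{9923328} \approx -2.2071 \cdot 10^{5}$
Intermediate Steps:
$q{\left(B \right)} = - 16 B$ ($q{\left(B \right)} = 2 B \left(-8\right) = - 16 B$)
$r = - \frac{4124708159}{18688}$ ($r = \left(-243964\right) \frac{1}{74752} - 220711 = - \frac{60991}{18688} - 220711 = - \frac{4124708159}{18688} \approx -2.2071 \cdot 10^{5}$)
$r - q{\left(\frac{1}{531} \right)} = - \frac{4124708159}{18688} - - \frac{16}{531} = - \frac{4124708159}{18688} + \frac{16}{531} = - \frac{2190219733421}{9923328}$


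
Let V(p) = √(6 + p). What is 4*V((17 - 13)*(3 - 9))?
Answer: 12*I*√2 ≈ 16.971*I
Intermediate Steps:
4*V((17 - 13)*(3 - 9)) = 4*√(6 + (17 - 13)*(3 - 9)) = 4*√(6 + 4*(-6)) = 4*√(6 - 24) = 4*√(-18) = 4*(3*I*√2) = 12*I*√2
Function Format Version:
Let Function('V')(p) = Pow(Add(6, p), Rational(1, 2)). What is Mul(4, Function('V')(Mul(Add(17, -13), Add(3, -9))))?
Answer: Mul(12, I, Pow(2, Rational(1, 2))) ≈ Mul(16.971, I)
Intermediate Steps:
Mul(4, Function('V')(Mul(Add(17, -13), Add(3, -9)))) = Mul(4, Pow(Add(6, Mul(Add(17, -13), Add(3, -9))), Rational(1, 2))) = Mul(4, Pow(Add(6, Mul(4, -6)), Rational(1, 2))) = Mul(4, Pow(Add(6, -24), Rational(1, 2))) = Mul(4, Pow(-18, Rational(1, 2))) = Mul(4, Mul(3, I, Pow(2, Rational(1, 2)))) = Mul(12, I, Pow(2, Rational(1, 2)))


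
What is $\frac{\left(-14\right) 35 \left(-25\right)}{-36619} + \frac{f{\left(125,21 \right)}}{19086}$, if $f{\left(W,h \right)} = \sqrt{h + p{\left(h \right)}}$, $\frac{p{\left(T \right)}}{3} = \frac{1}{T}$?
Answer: $- \frac{12250}{36619} + \frac{\sqrt{259}}{66801} \approx -0.33428$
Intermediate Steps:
$p{\left(T \right)} = \frac{3}{T}$
$f{\left(W,h \right)} = \sqrt{h + \frac{3}{h}}$
$\frac{\left(-14\right) 35 \left(-25\right)}{-36619} + \frac{f{\left(125,21 \right)}}{19086} = \frac{\left(-14\right) 35 \left(-25\right)}{-36619} + \frac{\sqrt{21 + \frac{3}{21}}}{19086} = \left(-490\right) \left(-25\right) \left(- \frac{1}{36619}\right) + \sqrt{21 + 3 \cdot \frac{1}{21}} \cdot \frac{1}{19086} = 12250 \left(- \frac{1}{36619}\right) + \sqrt{21 + \frac{1}{7}} \cdot \frac{1}{19086} = - \frac{12250}{36619} + \sqrt{\frac{148}{7}} \cdot \frac{1}{19086} = - \frac{12250}{36619} + \frac{2 \sqrt{259}}{7} \cdot \frac{1}{19086} = - \frac{12250}{36619} + \frac{\sqrt{259}}{66801}$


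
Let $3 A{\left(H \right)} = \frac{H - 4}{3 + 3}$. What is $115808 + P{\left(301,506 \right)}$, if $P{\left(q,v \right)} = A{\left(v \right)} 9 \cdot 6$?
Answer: $117314$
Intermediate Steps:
$A{\left(H \right)} = - \frac{2}{9} + \frac{H}{18}$ ($A{\left(H \right)} = \frac{\left(H - 4\right) \frac{1}{3 + 3}}{3} = \frac{\left(-4 + H\right) \frac{1}{6}}{3} = \frac{- \frac{2}{3} + \frac{H}{6}}{3} = - \frac{2}{9} + \frac{H}{18}$)
$P{\left(q,v \right)} = -12 + 3 v$ ($P{\left(q,v \right)} = \left(- \frac{2}{9} + \frac{v}{18}\right) 9 \cdot 6 = \left(-2 + \frac{v}{2}\right) 6 = -12 + 3 v$)
$115808 + P{\left(301,506 \right)} = 115808 + \left(-12 + 3 \cdot 506\right) = 115808 + \left(-12 + 1518\right) = 115808 + 1506 = 117314$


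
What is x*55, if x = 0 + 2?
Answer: 110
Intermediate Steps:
x = 2
x*55 = 2*55 = 110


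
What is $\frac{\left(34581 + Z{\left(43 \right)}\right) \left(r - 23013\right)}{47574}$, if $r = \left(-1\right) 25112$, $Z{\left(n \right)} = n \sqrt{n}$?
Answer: $- \frac{554736875}{15858} - \frac{2069375 \sqrt{43}}{47574} \approx -35267.0$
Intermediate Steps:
$Z{\left(n \right)} = n^{\frac{3}{2}}$
$r = -25112$
$\frac{\left(34581 + Z{\left(43 \right)}\right) \left(r - 23013\right)}{47574} = \frac{\left(34581 + 43^{\frac{3}{2}}\right) \left(-25112 - 23013\right)}{47574} = \left(34581 + 43 \sqrt{43}\right) \left(-48125\right) \frac{1}{47574} = \left(-1664210625 - 2069375 \sqrt{43}\right) \frac{1}{47574} = - \frac{554736875}{15858} - \frac{2069375 \sqrt{43}}{47574}$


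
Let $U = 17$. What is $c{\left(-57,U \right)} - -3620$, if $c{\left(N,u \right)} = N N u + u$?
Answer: $58870$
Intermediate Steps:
$c{\left(N,u \right)} = u + u N^{2}$ ($c{\left(N,u \right)} = N^{2} u + u = u N^{2} + u = u + u N^{2}$)
$c{\left(-57,U \right)} - -3620 = 17 \left(1 + \left(-57\right)^{2}\right) - -3620 = 17 \left(1 + 3249\right) + 3620 = 17 \cdot 3250 + 3620 = 55250 + 3620 = 58870$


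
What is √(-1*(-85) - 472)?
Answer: 3*I*√43 ≈ 19.672*I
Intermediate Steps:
√(-1*(-85) - 472) = √(85 - 472) = √(-387) = 3*I*√43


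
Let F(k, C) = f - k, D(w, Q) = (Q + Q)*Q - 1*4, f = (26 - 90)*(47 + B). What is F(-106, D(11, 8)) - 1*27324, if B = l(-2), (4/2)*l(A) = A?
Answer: -30162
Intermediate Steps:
l(A) = A/2
B = -1 (B = (½)*(-2) = -1)
f = -2944 (f = (26 - 90)*(47 - 1) = -64*46 = -2944)
D(w, Q) = -4 + 2*Q² (D(w, Q) = (2*Q)*Q - 4 = 2*Q² - 4 = -4 + 2*Q²)
F(k, C) = -2944 - k
F(-106, D(11, 8)) - 1*27324 = (-2944 - 1*(-106)) - 1*27324 = (-2944 + 106) - 27324 = -2838 - 27324 = -30162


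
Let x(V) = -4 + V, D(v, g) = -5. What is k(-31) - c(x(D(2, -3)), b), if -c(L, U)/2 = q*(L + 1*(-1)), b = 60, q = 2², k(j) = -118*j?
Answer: 3578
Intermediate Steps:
q = 4
c(L, U) = 8 - 8*L (c(L, U) = -8*(L + 1*(-1)) = -8*(L - 1) = -8*(-1 + L) = -2*(-4 + 4*L) = 8 - 8*L)
k(-31) - c(x(D(2, -3)), b) = -118*(-31) - (8 - 8*(-4 - 5)) = 3658 - (8 - 8*(-9)) = 3658 - (8 + 72) = 3658 - 1*80 = 3658 - 80 = 3578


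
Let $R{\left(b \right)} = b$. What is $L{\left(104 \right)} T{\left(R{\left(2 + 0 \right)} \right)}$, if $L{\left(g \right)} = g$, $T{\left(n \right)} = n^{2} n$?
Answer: $832$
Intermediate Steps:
$T{\left(n \right)} = n^{3}$
$L{\left(104 \right)} T{\left(R{\left(2 + 0 \right)} \right)} = 104 \left(2 + 0\right)^{3} = 104 \cdot 2^{3} = 104 \cdot 8 = 832$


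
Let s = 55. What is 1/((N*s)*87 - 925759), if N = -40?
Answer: -1/1117159 ≈ -8.9513e-7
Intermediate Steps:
1/((N*s)*87 - 925759) = 1/(-40*55*87 - 925759) = 1/(-2200*87 - 925759) = 1/(-191400 - 925759) = 1/(-1117159) = -1/1117159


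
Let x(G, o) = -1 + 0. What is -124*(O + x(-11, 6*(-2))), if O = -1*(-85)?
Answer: -10416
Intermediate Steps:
O = 85
x(G, o) = -1
-124*(O + x(-11, 6*(-2))) = -124*(85 - 1) = -124*84 = -10416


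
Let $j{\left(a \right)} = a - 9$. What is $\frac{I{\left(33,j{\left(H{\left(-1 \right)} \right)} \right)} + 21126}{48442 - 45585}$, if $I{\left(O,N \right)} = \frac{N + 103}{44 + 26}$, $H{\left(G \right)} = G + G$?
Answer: $\frac{739456}{99995} \approx 7.3949$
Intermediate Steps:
$H{\left(G \right)} = 2 G$
$j{\left(a \right)} = -9 + a$
$I{\left(O,N \right)} = \frac{103}{70} + \frac{N}{70}$ ($I{\left(O,N \right)} = \frac{103 + N}{70} = \left(103 + N\right) \frac{1}{70} = \frac{103}{70} + \frac{N}{70}$)
$\frac{I{\left(33,j{\left(H{\left(-1 \right)} \right)} \right)} + 21126}{48442 - 45585} = \frac{\left(\frac{103}{70} + \frac{-9 + 2 \left(-1\right)}{70}\right) + 21126}{48442 - 45585} = \frac{\left(\frac{103}{70} + \frac{-9 - 2}{70}\right) + 21126}{2857} = \left(\left(\frac{103}{70} + \frac{1}{70} \left(-11\right)\right) + 21126\right) \frac{1}{2857} = \left(\left(\frac{103}{70} - \frac{11}{70}\right) + 21126\right) \frac{1}{2857} = \left(\frac{46}{35} + 21126\right) \frac{1}{2857} = \frac{739456}{35} \cdot \frac{1}{2857} = \frac{739456}{99995}$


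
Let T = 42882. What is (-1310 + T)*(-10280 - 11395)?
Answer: -901073100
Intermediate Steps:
(-1310 + T)*(-10280 - 11395) = (-1310 + 42882)*(-10280 - 11395) = 41572*(-21675) = -901073100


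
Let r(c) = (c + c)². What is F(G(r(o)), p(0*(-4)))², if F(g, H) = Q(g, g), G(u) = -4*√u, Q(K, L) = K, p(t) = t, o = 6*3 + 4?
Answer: 30976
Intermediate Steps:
o = 22 (o = 18 + 4 = 22)
r(c) = 4*c² (r(c) = (2*c)² = 4*c²)
F(g, H) = g
F(G(r(o)), p(0*(-4)))² = (-4*√(4*22²))² = (-4*√(4*484))² = (-4*√1936)² = (-4*44)² = (-176)² = 30976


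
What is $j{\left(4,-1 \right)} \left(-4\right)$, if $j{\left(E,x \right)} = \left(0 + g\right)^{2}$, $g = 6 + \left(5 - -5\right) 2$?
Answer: $-2704$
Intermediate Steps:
$g = 26$ ($g = 6 + \left(5 + 5\right) 2 = 6 + 10 \cdot 2 = 6 + 20 = 26$)
$j{\left(E,x \right)} = 676$ ($j{\left(E,x \right)} = \left(0 + 26\right)^{2} = 26^{2} = 676$)
$j{\left(4,-1 \right)} \left(-4\right) = 676 \left(-4\right) = -2704$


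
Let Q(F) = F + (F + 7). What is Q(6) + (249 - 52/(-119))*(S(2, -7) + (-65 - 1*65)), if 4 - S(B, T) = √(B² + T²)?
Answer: -533971/17 - 29683*√53/119 ≈ -33226.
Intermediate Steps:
Q(F) = 7 + 2*F (Q(F) = F + (7 + F) = 7 + 2*F)
S(B, T) = 4 - √(B² + T²)
Q(6) + (249 - 52/(-119))*(S(2, -7) + (-65 - 1*65)) = (7 + 2*6) + (249 - 52/(-119))*((4 - √(2² + (-7)²)) + (-65 - 1*65)) = (7 + 12) + (249 - 52*(-1/119))*((4 - √(4 + 49)) + (-65 - 65)) = 19 + (249 + 52/119)*((4 - √53) - 130) = 19 + 29683*(-126 - √53)/119 = 19 + (-534294/17 - 29683*√53/119) = -533971/17 - 29683*√53/119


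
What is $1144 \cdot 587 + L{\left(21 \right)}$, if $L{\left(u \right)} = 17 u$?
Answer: $671885$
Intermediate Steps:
$1144 \cdot 587 + L{\left(21 \right)} = 1144 \cdot 587 + 17 \cdot 21 = 671528 + 357 = 671885$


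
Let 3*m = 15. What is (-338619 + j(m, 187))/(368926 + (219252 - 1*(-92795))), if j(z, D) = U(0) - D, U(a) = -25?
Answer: -338831/680973 ≈ -0.49757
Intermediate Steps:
m = 5 (m = (1/3)*15 = 5)
j(z, D) = -25 - D
(-338619 + j(m, 187))/(368926 + (219252 - 1*(-92795))) = (-338619 + (-25 - 1*187))/(368926 + (219252 - 1*(-92795))) = (-338619 + (-25 - 187))/(368926 + (219252 + 92795)) = (-338619 - 212)/(368926 + 312047) = -338831/680973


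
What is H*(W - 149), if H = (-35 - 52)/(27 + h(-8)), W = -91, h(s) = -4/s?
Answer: 8352/11 ≈ 759.27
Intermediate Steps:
H = -174/55 (H = (-35 - 52)/(27 - 4/(-8)) = -87/(27 - 4*(-⅛)) = -87/(27 + ½) = -87/55/2 = -87*2/55 = -174/55 ≈ -3.1636)
H*(W - 149) = -174*(-91 - 149)/55 = -174/55*(-240) = 8352/11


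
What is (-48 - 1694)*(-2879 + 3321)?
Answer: -769964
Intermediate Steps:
(-48 - 1694)*(-2879 + 3321) = -1742*442 = -769964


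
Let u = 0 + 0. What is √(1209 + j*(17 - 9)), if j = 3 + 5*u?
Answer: 3*√137 ≈ 35.114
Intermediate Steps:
u = 0
j = 3 (j = 3 + 5*0 = 3 + 0 = 3)
√(1209 + j*(17 - 9)) = √(1209 + 3*(17 - 9)) = √(1209 + 3*8) = √(1209 + 24) = √1233 = 3*√137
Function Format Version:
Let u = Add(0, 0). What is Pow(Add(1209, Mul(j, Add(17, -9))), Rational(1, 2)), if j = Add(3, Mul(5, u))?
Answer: Mul(3, Pow(137, Rational(1, 2))) ≈ 35.114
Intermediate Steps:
u = 0
j = 3 (j = Add(3, Mul(5, 0)) = Add(3, 0) = 3)
Pow(Add(1209, Mul(j, Add(17, -9))), Rational(1, 2)) = Pow(Add(1209, Mul(3, Add(17, -9))), Rational(1, 2)) = Pow(Add(1209, Mul(3, 8)), Rational(1, 2)) = Pow(Add(1209, 24), Rational(1, 2)) = Pow(1233, Rational(1, 2)) = Mul(3, Pow(137, Rational(1, 2)))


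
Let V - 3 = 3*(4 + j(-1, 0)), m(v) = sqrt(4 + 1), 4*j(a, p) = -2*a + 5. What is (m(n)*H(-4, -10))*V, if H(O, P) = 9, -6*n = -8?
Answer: 729*sqrt(5)/4 ≈ 407.52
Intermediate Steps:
n = 4/3 (n = -1/6*(-8) = 4/3 ≈ 1.3333)
j(a, p) = 5/4 - a/2 (j(a, p) = (-2*a + 5)/4 = (5 - 2*a)/4 = 5/4 - a/2)
m(v) = sqrt(5)
V = 81/4 (V = 3 + 3*(4 + (5/4 - 1/2*(-1))) = 3 + 3*(4 + (5/4 + 1/2)) = 3 + 3*(4 + 7/4) = 3 + 3*(23/4) = 3 + 69/4 = 81/4 ≈ 20.250)
(m(n)*H(-4, -10))*V = (sqrt(5)*9)*(81/4) = (9*sqrt(5))*(81/4) = 729*sqrt(5)/4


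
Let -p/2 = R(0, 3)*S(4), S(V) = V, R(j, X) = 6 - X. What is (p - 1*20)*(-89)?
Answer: 3916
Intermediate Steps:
p = -24 (p = -2*(6 - 1*3)*4 = -2*(6 - 3)*4 = -6*4 = -2*12 = -24)
(p - 1*20)*(-89) = (-24 - 1*20)*(-89) = (-24 - 20)*(-89) = -44*(-89) = 3916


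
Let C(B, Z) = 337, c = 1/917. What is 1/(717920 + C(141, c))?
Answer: 1/718257 ≈ 1.3923e-6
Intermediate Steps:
c = 1/917 ≈ 0.0010905
1/(717920 + C(141, c)) = 1/(717920 + 337) = 1/718257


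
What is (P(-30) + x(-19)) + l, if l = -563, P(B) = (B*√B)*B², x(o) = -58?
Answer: -621 - 27000*I*√30 ≈ -621.0 - 1.4789e+5*I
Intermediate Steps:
P(B) = B^(7/2) (P(B) = B^(3/2)*B² = B^(7/2))
(P(-30) + x(-19)) + l = ((-30)^(7/2) - 58) - 563 = (-27000*I*√30 - 58) - 563 = (-58 - 27000*I*√30) - 563 = -621 - 27000*I*√30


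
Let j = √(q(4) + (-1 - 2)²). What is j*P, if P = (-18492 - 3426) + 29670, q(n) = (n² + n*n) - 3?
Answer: 7752*√38 ≈ 47787.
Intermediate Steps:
q(n) = -3 + 2*n² (q(n) = (n² + n²) - 3 = 2*n² - 3 = -3 + 2*n²)
j = √38 (j = √((-3 + 2*4²) + (-1 - 2)²) = √((-3 + 2*16) + (-3)²) = √((-3 + 32) + 9) = √(29 + 9) = √38 ≈ 6.1644)
P = 7752 (P = -21918 + 29670 = 7752)
j*P = √38*7752 = 7752*√38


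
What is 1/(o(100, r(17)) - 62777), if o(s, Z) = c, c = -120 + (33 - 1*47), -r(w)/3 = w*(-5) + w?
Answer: -1/62911 ≈ -1.5895e-5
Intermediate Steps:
r(w) = 12*w (r(w) = -3*(w*(-5) + w) = -3*(-5*w + w) = -(-12)*w = 12*w)
c = -134 (c = -120 + (33 - 47) = -120 - 14 = -134)
o(s, Z) = -134
1/(o(100, r(17)) - 62777) = 1/(-134 - 62777) = 1/(-62911) = -1/62911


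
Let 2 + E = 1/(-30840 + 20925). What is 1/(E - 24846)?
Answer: -9915/246367921 ≈ -4.0245e-5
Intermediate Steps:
E = -19831/9915 (E = -2 + 1/(-30840 + 20925) = -2 + 1/(-9915) = -2 - 1/9915 = -19831/9915 ≈ -2.0001)
1/(E - 24846) = 1/(-19831/9915 - 24846) = 1/(-246367921/9915) = -9915/246367921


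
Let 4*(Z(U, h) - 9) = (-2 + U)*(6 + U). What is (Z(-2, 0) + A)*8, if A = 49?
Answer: 432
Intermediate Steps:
Z(U, h) = 9 + (-2 + U)*(6 + U)/4 (Z(U, h) = 9 + ((-2 + U)*(6 + U))/4 = 9 + (-2 + U)*(6 + U)/4)
(Z(-2, 0) + A)*8 = ((6 - 2 + (¼)*(-2)²) + 49)*8 = ((6 - 2 + (¼)*4) + 49)*8 = ((6 - 2 + 1) + 49)*8 = (5 + 49)*8 = 54*8 = 432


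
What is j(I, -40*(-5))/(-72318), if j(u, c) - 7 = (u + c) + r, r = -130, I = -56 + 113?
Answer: -67/36159 ≈ -0.0018529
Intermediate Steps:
I = 57
j(u, c) = -123 + c + u (j(u, c) = 7 + ((u + c) - 130) = 7 + ((c + u) - 130) = 7 + (-130 + c + u) = -123 + c + u)
j(I, -40*(-5))/(-72318) = (-123 - 40*(-5) + 57)/(-72318) = (-123 + 200 + 57)*(-1/72318) = 134*(-1/72318) = -67/36159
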